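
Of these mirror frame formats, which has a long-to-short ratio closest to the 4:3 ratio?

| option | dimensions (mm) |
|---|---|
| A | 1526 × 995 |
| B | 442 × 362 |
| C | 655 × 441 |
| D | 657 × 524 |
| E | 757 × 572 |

Ratios (long/short): A ≈ 1.534; B ≈ 1.221; C ≈ 1.485; D ≈ 1.254; E ≈ 1.323.
4:3 ≈ 1.333; option E is nearest (Δ 0.010).

E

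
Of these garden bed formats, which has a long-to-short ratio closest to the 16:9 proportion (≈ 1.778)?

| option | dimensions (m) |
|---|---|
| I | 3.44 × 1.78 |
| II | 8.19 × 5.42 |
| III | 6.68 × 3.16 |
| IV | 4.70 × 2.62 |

Ratios (long/short): I ≈ 1.933; II ≈ 1.511; III ≈ 2.114; IV ≈ 1.794.
16:9 ≈ 1.778; option IV is nearest (Δ 0.016).

IV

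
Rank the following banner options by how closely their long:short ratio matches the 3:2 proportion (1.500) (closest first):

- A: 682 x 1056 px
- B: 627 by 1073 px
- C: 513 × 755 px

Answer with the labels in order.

C, A, B

Ratios: A = 1056 / 682 ≈ 1.548; B = 1073 / 627 ≈ 1.711; C = 755 / 513 ≈ 1.472.
|Δ from 1.500|: A 0.048; B 0.211; C 0.028.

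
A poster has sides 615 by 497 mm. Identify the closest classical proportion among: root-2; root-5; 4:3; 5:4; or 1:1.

5:4

615/497 ≈ 1.237. Nearest candidates are 5:4 (1.250, off by 0.013) and 4:3 (1.333, off by 0.096).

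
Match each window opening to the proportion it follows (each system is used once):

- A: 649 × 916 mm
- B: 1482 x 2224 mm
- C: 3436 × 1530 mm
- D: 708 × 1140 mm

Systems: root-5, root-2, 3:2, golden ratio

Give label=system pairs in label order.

A=root-2, B=3:2, C=root-5, D=golden ratio

Ratios: A ≈ 1.411; B ≈ 1.501; C ≈ 2.246; D ≈ 1.610.
Targets: root-5 ≈ 2.236; root-2 ≈ 1.414; 3:2 ≈ 1.500; golden ratio ≈ 1.618.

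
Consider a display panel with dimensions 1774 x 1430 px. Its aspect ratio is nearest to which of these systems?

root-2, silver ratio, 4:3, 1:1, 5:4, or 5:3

Ratio = 1774 / 1430 ≈ 1.241.
Distances: root-2 1.414 (Δ 0.173); silver ratio 2.414 (Δ 1.173); 4:3 1.333 (Δ 0.092); 1:1 1.000 (Δ 0.241); 5:4 1.250 (Δ 0.009); 5:3 1.667 (Δ 0.426).

5:4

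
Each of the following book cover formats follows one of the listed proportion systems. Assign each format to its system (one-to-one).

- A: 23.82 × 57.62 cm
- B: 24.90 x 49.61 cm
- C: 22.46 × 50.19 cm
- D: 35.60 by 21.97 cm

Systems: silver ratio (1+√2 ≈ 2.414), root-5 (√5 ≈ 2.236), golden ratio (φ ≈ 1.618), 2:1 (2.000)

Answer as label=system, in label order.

A = 57.62/23.82 ≈ 2.419 → silver ratio (2.414)
B = 49.61/24.90 ≈ 1.992 → 2:1 (2.000)
C = 50.19/22.46 ≈ 2.235 → root-5 (2.236)
D = 35.60/21.97 ≈ 1.620 → golden ratio (1.618)

A=silver ratio, B=2:1, C=root-5, D=golden ratio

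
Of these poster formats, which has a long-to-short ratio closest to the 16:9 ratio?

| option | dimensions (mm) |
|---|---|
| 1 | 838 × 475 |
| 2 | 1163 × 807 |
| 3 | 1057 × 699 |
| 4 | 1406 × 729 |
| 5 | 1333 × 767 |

Target 16:9 ≈ 1.778.
1: 1.764 (Δ0.014)  2: 1.441 (Δ0.337)  3: 1.512 (Δ0.266)  4: 1.929 (Δ0.151)  5: 1.738 (Δ0.040)

1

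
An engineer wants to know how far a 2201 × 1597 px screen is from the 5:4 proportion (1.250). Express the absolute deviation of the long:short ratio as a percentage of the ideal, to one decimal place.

10.3%

Ratio = 2201 / 1597 ≈ 1.3782.
Ideal 5:4 = 1.2500. |1.3782 − 1.2500| / 1.2500 ≈ 10.26% → 10.3%.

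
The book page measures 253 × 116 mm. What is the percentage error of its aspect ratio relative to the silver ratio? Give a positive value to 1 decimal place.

9.7%

Ratio = 253 / 116 ≈ 2.1810.
Ideal silver ratio ≈ 2.4142. |2.1810 − 2.4142| / 2.4142 ≈ 9.66% → 9.7%.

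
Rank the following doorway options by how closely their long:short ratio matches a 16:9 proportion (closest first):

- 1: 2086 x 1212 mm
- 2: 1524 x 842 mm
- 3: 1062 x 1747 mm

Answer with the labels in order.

1: 2086/1212 ≈ 1.721 → |1.721 − 1.778| = 0.057
2: 1524/842 ≈ 1.810 → |1.810 − 1.778| = 0.032
3: 1747/1062 ≈ 1.645 → |1.645 − 1.778| = 0.133

2, 1, 3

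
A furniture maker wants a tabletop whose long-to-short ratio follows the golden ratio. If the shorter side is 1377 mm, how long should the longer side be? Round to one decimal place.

golden ratio ≈ 1.61803.
Longer side = 1377 × 1.61803 ≈ 2228.027 → 2228.0 mm.

2228.0 mm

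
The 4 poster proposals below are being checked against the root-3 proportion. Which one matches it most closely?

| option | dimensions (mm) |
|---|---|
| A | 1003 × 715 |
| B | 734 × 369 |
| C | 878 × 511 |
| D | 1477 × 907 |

Ratios (long/short): A ≈ 1.403; B ≈ 1.989; C ≈ 1.718; D ≈ 1.628.
root-3 ≈ 1.732; option C is nearest (Δ 0.014).

C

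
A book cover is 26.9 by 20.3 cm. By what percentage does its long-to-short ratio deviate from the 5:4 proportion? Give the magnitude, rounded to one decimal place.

6.0%

Ratio = 26.9 / 20.3 ≈ 1.3251.
Ideal 5:4 = 1.2500. |1.3251 − 1.2500| / 1.2500 ≈ 6.01% → 6.0%.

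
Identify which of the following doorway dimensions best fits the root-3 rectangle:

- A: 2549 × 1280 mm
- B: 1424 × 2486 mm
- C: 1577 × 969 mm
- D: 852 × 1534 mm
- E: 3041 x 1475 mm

Target root-3 ≈ 1.732.
A: 1.991 (Δ0.259)  B: 1.746 (Δ0.014)  C: 1.627 (Δ0.105)  D: 1.800 (Δ0.068)  E: 2.062 (Δ0.330)

B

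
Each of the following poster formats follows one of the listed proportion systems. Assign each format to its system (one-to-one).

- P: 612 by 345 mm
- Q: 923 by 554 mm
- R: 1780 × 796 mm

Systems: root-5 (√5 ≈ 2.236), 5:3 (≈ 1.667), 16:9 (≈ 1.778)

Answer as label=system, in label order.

Ratios: P ≈ 1.774; Q ≈ 1.666; R ≈ 2.236.
Targets: root-5 ≈ 2.236; 5:3 ≈ 1.667; 16:9 ≈ 1.778.

P=16:9, Q=5:3, R=root-5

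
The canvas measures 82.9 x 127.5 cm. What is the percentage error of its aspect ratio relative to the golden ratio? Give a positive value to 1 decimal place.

4.9%

Ratio = 127.5 / 82.9 ≈ 1.5380.
Ideal golden ratio ≈ 1.6180. |1.5380 − 1.6180| / 1.6180 ≈ 4.94% → 4.9%.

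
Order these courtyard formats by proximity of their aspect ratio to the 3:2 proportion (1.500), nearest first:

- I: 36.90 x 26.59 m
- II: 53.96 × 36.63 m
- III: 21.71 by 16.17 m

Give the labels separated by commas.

II, I, III

I: 36.90/26.59 ≈ 1.388 → |1.388 − 1.500| = 0.112
II: 53.96/36.63 ≈ 1.473 → |1.473 − 1.500| = 0.027
III: 21.71/16.17 ≈ 1.343 → |1.343 − 1.500| = 0.157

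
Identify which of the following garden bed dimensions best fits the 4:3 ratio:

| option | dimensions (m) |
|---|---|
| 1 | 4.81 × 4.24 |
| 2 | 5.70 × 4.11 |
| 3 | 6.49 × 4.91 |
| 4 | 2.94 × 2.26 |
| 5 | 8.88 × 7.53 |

Ratios (long/short): 1 ≈ 1.134; 2 ≈ 1.387; 3 ≈ 1.322; 4 ≈ 1.301; 5 ≈ 1.179.
4:3 ≈ 1.333; option 3 is nearest (Δ 0.011).

3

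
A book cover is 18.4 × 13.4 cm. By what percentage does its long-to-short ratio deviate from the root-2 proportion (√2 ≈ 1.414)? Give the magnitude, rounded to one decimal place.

2.9%

Ratio = 18.4 / 13.4 ≈ 1.3731.
Ideal root-2 ≈ 1.4142. |1.3731 − 1.4142| / 1.4142 ≈ 2.91% → 2.9%.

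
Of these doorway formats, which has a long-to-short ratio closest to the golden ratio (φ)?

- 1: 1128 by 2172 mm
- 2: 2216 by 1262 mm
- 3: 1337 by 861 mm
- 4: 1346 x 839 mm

4

Ratios (long/short): 1 ≈ 1.926; 2 ≈ 1.756; 3 ≈ 1.553; 4 ≈ 1.604.
golden ratio ≈ 1.618; option 4 is nearest (Δ 0.014).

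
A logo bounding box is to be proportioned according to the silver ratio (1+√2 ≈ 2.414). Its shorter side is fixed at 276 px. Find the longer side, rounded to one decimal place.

silver ratio ≈ 2.41421.
Longer side = 276 × 2.41421 ≈ 666.322 → 666.3 px.

666.3 px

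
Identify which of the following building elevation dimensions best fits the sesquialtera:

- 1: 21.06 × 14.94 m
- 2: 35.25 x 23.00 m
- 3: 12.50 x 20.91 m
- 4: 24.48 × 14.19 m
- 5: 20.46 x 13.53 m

Target 3:2 ≈ 1.500.
1: 1.410 (Δ0.090)  2: 1.533 (Δ0.033)  3: 1.673 (Δ0.173)  4: 1.725 (Δ0.225)  5: 1.512 (Δ0.012)

5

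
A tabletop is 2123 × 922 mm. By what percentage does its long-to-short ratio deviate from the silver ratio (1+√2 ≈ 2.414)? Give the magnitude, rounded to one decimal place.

4.6%

Ratio = 2123 / 922 ≈ 2.3026.
Ideal silver ratio ≈ 2.4142. |2.3026 − 2.4142| / 2.4142 ≈ 4.62% → 4.6%.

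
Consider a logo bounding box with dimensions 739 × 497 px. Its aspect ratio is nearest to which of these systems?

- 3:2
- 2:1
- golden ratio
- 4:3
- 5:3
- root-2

3:2

739/497 ≈ 1.487. Nearest candidates are 3:2 (1.500, off by 0.013) and root-2 (1.414, off by 0.073).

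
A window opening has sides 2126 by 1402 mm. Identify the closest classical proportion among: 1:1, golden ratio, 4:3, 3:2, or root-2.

2126/1402 ≈ 1.516. Nearest candidates are 3:2 (1.500, off by 0.016) and golden ratio (1.618, off by 0.102).

3:2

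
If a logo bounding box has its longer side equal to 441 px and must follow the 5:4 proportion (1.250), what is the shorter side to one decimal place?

352.8 px

5:4 = 1.25000.
Shorter side = 441 ÷ 1.25000 ≈ 352.800 → 352.8 px.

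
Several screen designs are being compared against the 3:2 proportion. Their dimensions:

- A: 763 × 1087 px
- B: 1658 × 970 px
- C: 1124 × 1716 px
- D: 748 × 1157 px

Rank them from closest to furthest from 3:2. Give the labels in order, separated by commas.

C, D, A, B

Ratios: A = 1087 / 763 ≈ 1.425; B = 1658 / 970 ≈ 1.709; C = 1716 / 1124 ≈ 1.527; D = 1157 / 748 ≈ 1.547.
|Δ from 1.500|: A 0.075; B 0.209; C 0.027; D 0.047.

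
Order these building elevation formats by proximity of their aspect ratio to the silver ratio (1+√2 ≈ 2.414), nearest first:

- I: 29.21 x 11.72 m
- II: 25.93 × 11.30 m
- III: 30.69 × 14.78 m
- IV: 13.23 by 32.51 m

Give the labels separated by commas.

Ratios: I = 29.21 / 11.72 ≈ 2.492; II = 25.93 / 11.30 ≈ 2.295; III = 30.69 / 14.78 ≈ 2.076; IV = 32.51 / 13.23 ≈ 2.457.
|Δ from 2.414|: I 0.078; II 0.119; III 0.338; IV 0.043.

IV, I, II, III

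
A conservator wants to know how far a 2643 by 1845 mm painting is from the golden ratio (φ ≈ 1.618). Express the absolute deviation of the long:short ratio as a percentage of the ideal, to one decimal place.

Ratio = 2643 / 1845 ≈ 1.4325.
Ideal golden ratio ≈ 1.6180. |1.4325 − 1.6180| / 1.6180 ≈ 11.46% → 11.5%.

11.5%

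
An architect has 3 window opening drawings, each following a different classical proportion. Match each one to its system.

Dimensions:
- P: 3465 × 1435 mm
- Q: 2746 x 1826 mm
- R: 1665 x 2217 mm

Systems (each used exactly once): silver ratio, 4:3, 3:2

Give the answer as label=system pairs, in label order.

P=silver ratio, Q=3:2, R=4:3

Ratios: P ≈ 2.415; Q ≈ 1.504; R ≈ 1.332.
Targets: silver ratio ≈ 2.414; 4:3 ≈ 1.333; 3:2 ≈ 1.500.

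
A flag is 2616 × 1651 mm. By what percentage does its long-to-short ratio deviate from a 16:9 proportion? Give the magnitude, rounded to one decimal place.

10.9%

Ratio = 2616 / 1651 ≈ 1.5845.
Ideal 16:9 ≈ 1.7778. |1.5845 − 1.7778| / 1.7778 ≈ 10.87% → 10.9%.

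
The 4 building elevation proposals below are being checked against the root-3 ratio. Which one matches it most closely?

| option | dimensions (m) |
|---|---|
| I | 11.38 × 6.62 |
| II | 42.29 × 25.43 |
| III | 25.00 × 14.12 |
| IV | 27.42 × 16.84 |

I

Target root-3 ≈ 1.732.
I: 1.719 (Δ0.013)  II: 1.663 (Δ0.069)  III: 1.771 (Δ0.039)  IV: 1.628 (Δ0.104)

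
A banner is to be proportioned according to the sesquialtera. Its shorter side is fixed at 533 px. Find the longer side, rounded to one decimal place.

3:2 = 1.50000.
Longer side = 533 × 1.50000 ≈ 799.500 → 799.5 px.

799.5 px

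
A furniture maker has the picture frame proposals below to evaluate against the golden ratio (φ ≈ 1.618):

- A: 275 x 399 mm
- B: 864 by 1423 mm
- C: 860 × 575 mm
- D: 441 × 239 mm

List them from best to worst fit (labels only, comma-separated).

Ratios: A = 399 / 275 ≈ 1.451; B = 1423 / 864 ≈ 1.647; C = 860 / 575 ≈ 1.496; D = 441 / 239 ≈ 1.845.
|Δ from 1.618|: A 0.167; B 0.029; C 0.122; D 0.227.

B, C, A, D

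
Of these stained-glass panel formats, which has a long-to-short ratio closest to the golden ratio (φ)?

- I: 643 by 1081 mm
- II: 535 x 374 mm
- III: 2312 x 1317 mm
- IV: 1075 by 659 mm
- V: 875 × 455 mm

IV

Target golden ratio ≈ 1.618.
I: 1.681 (Δ0.063)  II: 1.430 (Δ0.188)  III: 1.756 (Δ0.138)  IV: 1.631 (Δ0.013)  V: 1.923 (Δ0.305)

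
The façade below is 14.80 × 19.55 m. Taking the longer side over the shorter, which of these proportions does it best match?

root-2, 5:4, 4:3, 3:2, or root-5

Ratio = 19.55 / 14.80 ≈ 1.321.
Distances: root-2 1.414 (Δ 0.093); 5:4 1.250 (Δ 0.071); 4:3 1.333 (Δ 0.012); 3:2 1.500 (Δ 0.179); root-5 2.236 (Δ 0.915).

4:3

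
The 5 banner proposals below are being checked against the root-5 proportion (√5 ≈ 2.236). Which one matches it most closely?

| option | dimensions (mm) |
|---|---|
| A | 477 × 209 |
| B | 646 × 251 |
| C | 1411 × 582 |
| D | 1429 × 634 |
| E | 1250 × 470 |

D

Target root-5 ≈ 2.236.
A: 2.282 (Δ0.046)  B: 2.574 (Δ0.338)  C: 2.424 (Δ0.188)  D: 2.254 (Δ0.018)  E: 2.660 (Δ0.424)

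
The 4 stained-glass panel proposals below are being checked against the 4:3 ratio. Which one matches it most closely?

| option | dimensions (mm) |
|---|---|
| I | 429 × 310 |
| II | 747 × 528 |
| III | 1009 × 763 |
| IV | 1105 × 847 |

III

Ratios (long/short): I ≈ 1.384; II ≈ 1.415; III ≈ 1.322; IV ≈ 1.305.
4:3 ≈ 1.333; option III is nearest (Δ 0.011).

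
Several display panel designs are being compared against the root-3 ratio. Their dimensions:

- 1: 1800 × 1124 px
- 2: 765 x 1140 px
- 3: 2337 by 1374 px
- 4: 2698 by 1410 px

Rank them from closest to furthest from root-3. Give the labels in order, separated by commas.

Ratios: 1 = 1800 / 1124 ≈ 1.601; 2 = 1140 / 765 ≈ 1.490; 3 = 2337 / 1374 ≈ 1.701; 4 = 2698 / 1410 ≈ 1.913.
|Δ from 1.732|: 1 0.131; 2 0.242; 3 0.031; 4 0.181.

3, 1, 4, 2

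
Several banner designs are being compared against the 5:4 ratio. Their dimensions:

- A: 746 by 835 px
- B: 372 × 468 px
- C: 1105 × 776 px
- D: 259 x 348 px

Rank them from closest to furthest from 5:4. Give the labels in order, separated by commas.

Ratios: A = 835 / 746 ≈ 1.119; B = 468 / 372 ≈ 1.258; C = 1105 / 776 ≈ 1.424; D = 348 / 259 ≈ 1.344.
|Δ from 1.250|: A 0.131; B 0.008; C 0.174; D 0.094.

B, D, A, C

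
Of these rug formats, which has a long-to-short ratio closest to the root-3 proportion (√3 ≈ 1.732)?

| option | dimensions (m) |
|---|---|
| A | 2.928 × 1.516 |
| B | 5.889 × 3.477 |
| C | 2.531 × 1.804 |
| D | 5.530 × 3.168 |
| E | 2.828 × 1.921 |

Ratios (long/short): A ≈ 1.931; B ≈ 1.694; C ≈ 1.403; D ≈ 1.746; E ≈ 1.472.
root-3 ≈ 1.732; option D is nearest (Δ 0.014).

D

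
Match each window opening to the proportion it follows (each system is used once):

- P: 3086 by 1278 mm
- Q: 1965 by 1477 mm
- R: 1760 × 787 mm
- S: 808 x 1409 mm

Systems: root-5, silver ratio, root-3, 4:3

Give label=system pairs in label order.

P = 3086/1278 ≈ 2.415 → silver ratio (2.414)
Q = 1965/1477 ≈ 1.330 → 4:3 (1.333)
R = 1760/787 ≈ 2.236 → root-5 (2.236)
S = 1409/808 ≈ 1.744 → root-3 (1.732)

P=silver ratio, Q=4:3, R=root-5, S=root-3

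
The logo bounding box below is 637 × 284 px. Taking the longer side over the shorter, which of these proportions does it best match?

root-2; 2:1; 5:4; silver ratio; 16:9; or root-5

root-5

Ratio = 637 / 284 ≈ 2.243.
Distances: root-2 1.414 (Δ 0.829); 2:1 2.000 (Δ 0.243); 5:4 1.250 (Δ 0.993); silver ratio 2.414 (Δ 0.171); 16:9 1.778 (Δ 0.465); root-5 2.236 (Δ 0.007).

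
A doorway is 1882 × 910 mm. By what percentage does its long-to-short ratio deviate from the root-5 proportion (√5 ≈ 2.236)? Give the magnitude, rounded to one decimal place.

7.5%

Ratio = 1882 / 910 ≈ 2.0681.
Ideal root-5 ≈ 2.2361. |2.0681 − 2.2361| / 2.2361 ≈ 7.51% → 7.5%.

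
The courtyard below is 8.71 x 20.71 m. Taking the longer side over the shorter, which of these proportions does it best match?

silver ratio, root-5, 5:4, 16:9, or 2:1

Ratio = 20.71 / 8.71 ≈ 2.378.
Distances: silver ratio 2.414 (Δ 0.036); root-5 2.236 (Δ 0.142); 5:4 1.250 (Δ 1.128); 16:9 1.778 (Δ 0.600); 2:1 2.000 (Δ 0.378).

silver ratio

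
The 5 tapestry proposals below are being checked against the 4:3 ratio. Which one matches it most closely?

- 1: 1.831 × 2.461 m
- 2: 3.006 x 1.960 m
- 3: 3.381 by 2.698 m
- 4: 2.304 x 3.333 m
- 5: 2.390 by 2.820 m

Ratios (long/short): 1 ≈ 1.344; 2 ≈ 1.534; 3 ≈ 1.253; 4 ≈ 1.447; 5 ≈ 1.180.
4:3 ≈ 1.333; option 1 is nearest (Δ 0.011).

1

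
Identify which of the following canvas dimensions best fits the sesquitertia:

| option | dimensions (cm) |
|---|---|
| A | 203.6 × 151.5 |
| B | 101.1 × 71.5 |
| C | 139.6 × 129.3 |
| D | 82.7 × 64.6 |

A

Target 4:3 ≈ 1.333.
A: 1.344 (Δ0.011)  B: 1.414 (Δ0.081)  C: 1.080 (Δ0.253)  D: 1.280 (Δ0.053)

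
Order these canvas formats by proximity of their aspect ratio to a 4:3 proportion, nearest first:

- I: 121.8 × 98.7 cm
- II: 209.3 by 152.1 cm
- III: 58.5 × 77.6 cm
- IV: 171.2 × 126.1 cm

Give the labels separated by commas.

III, IV, II, I

I: 121.8/98.7 ≈ 1.234 → |1.234 − 1.333| = 0.099
II: 209.3/152.1 ≈ 1.376 → |1.376 − 1.333| = 0.043
III: 77.6/58.5 ≈ 1.326 → |1.326 − 1.333| = 0.007
IV: 171.2/126.1 ≈ 1.358 → |1.358 − 1.333| = 0.025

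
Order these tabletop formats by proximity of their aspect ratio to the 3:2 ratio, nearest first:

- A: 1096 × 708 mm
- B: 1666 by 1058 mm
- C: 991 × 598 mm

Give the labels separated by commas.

A: 1096/708 ≈ 1.548 → |1.548 − 1.500| = 0.048
B: 1666/1058 ≈ 1.575 → |1.575 − 1.500| = 0.075
C: 991/598 ≈ 1.657 → |1.657 − 1.500| = 0.157

A, B, C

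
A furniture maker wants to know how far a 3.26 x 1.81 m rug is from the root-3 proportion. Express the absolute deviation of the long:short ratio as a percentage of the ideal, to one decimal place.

4.0%

Ratio = 3.26 / 1.81 ≈ 1.8011.
Ideal root-3 ≈ 1.7321. |1.8011 − 1.7321| / 1.7321 ≈ 3.98% → 4.0%.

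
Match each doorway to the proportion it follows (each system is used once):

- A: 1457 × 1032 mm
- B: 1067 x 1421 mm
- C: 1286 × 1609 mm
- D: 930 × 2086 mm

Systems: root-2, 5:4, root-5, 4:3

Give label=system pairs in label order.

A=root-2, B=4:3, C=5:4, D=root-5

A = 1457/1032 ≈ 1.412 → root-2 (1.414)
B = 1421/1067 ≈ 1.332 → 4:3 (1.333)
C = 1609/1286 ≈ 1.251 → 5:4 (1.250)
D = 2086/930 ≈ 2.243 → root-5 (2.236)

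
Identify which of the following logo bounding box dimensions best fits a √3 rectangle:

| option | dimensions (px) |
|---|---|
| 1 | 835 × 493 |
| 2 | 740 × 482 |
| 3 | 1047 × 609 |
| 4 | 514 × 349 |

Ratios (long/short): 1 ≈ 1.694; 2 ≈ 1.535; 3 ≈ 1.719; 4 ≈ 1.473.
root-3 ≈ 1.732; option 3 is nearest (Δ 0.013).

3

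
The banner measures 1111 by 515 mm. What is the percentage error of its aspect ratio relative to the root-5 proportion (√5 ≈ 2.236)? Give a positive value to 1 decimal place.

3.5%

Ratio = 1111 / 515 ≈ 2.1573.
Ideal root-5 ≈ 2.2361. |2.1573 − 2.2361| / 2.2361 ≈ 3.52% → 3.5%.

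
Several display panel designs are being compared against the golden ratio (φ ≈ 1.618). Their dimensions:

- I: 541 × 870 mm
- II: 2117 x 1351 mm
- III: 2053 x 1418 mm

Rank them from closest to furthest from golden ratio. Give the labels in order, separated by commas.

I, II, III

Ratios: I = 870 / 541 ≈ 1.608; II = 2117 / 1351 ≈ 1.567; III = 2053 / 1418 ≈ 1.448.
|Δ from 1.618|: I 0.010; II 0.051; III 0.170.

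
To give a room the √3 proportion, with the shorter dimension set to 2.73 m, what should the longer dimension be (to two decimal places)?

root-3 ≈ 1.73205.
Longer side = 2.73 × 1.73205 ≈ 4.7285 → 4.73 m.

4.73 m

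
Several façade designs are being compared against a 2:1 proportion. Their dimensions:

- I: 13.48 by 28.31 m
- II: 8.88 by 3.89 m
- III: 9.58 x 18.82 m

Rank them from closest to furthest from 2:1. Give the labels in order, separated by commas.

I: 28.31/13.48 ≈ 2.100 → |2.100 − 2.000| = 0.100
II: 8.88/3.89 ≈ 2.283 → |2.283 − 2.000| = 0.283
III: 18.82/9.58 ≈ 1.965 → |1.965 − 2.000| = 0.035

III, I, II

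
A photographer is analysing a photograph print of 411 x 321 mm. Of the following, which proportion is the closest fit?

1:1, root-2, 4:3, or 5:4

5:4

Ratio = 411 / 321 ≈ 1.280.
Distances: 1:1 1.000 (Δ 0.280); root-2 1.414 (Δ 0.134); 4:3 1.333 (Δ 0.053); 5:4 1.250 (Δ 0.030).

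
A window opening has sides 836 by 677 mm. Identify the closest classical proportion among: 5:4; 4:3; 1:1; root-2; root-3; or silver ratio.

5:4

Ratio = 836 / 677 ≈ 1.235.
Distances: 5:4 1.250 (Δ 0.015); 4:3 1.333 (Δ 0.098); 1:1 1.000 (Δ 0.235); root-2 1.414 (Δ 0.179); root-3 1.732 (Δ 0.497); silver ratio 2.414 (Δ 1.179).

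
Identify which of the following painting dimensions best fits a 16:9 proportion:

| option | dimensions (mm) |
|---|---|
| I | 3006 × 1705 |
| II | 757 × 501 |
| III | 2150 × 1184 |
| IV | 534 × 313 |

I

Target 16:9 ≈ 1.778.
I: 1.763 (Δ0.015)  II: 1.511 (Δ0.267)  III: 1.816 (Δ0.038)  IV: 1.706 (Δ0.072)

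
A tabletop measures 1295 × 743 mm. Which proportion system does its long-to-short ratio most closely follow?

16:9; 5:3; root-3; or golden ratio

1295/743 ≈ 1.743. Nearest candidates are root-3 (1.732, off by 0.011) and 16:9 (1.778, off by 0.035).

root-3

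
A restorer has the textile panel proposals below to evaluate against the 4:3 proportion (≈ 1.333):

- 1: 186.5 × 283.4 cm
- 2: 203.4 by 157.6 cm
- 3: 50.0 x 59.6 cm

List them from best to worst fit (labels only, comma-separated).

2, 3, 1

Ratios: 1 = 283.4 / 186.5 ≈ 1.520; 2 = 203.4 / 157.6 ≈ 1.291; 3 = 59.6 / 50.0 ≈ 1.192.
|Δ from 1.333|: 1 0.187; 2 0.042; 3 0.141.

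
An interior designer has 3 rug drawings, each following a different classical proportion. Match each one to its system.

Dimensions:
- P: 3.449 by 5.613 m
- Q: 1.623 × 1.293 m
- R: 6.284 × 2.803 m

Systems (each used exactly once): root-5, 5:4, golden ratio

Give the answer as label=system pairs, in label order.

P=golden ratio, Q=5:4, R=root-5

Ratios: P ≈ 1.627; Q ≈ 1.255; R ≈ 2.242.
Targets: root-5 ≈ 2.236; 5:4 ≈ 1.250; golden ratio ≈ 1.618.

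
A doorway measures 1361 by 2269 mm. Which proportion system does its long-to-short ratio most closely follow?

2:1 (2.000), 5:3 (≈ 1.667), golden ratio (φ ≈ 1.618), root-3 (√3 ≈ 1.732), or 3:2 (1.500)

5:3

2269/1361 ≈ 1.667. Nearest candidates are 5:3 (1.667, off by 0.000) and golden ratio (1.618, off by 0.049).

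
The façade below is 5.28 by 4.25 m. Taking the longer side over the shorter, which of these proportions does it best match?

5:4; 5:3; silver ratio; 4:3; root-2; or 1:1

5:4

5.28/4.25 ≈ 1.242. Nearest candidates are 5:4 (1.250, off by 0.008) and 4:3 (1.333, off by 0.091).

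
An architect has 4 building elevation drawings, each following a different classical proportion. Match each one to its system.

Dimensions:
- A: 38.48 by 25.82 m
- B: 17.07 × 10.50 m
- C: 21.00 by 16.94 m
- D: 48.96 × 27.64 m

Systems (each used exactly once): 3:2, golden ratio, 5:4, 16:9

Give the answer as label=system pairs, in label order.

A=3:2, B=golden ratio, C=5:4, D=16:9

A = 38.48/25.82 ≈ 1.490 → 3:2 (1.500)
B = 17.07/10.50 ≈ 1.626 → golden ratio (1.618)
C = 21.00/16.94 ≈ 1.240 → 5:4 (1.250)
D = 48.96/27.64 ≈ 1.771 → 16:9 (1.778)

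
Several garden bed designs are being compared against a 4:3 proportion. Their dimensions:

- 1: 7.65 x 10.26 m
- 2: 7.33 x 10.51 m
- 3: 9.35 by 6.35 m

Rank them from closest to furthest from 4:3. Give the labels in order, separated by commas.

1: 10.26/7.65 ≈ 1.341 → |1.341 − 1.333| = 0.008
2: 10.51/7.33 ≈ 1.434 → |1.434 − 1.333| = 0.101
3: 9.35/6.35 ≈ 1.472 → |1.472 − 1.333| = 0.139

1, 2, 3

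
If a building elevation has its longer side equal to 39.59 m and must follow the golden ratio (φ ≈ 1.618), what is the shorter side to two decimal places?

24.47 m

golden ratio ≈ 1.61803.
Shorter side = 39.59 ÷ 1.61803 ≈ 24.4680 → 24.47 m.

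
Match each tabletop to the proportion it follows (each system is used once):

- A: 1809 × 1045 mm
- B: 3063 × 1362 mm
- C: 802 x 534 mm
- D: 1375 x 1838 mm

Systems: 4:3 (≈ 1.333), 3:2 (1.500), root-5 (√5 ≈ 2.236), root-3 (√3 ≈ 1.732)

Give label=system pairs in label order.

A = 1809/1045 ≈ 1.731 → root-3 (1.732)
B = 3063/1362 ≈ 2.249 → root-5 (2.236)
C = 802/534 ≈ 1.502 → 3:2 (1.500)
D = 1838/1375 ≈ 1.337 → 4:3 (1.333)

A=root-3, B=root-5, C=3:2, D=4:3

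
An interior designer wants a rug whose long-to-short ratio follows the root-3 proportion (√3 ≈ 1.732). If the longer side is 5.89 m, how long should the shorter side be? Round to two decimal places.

3.40 m

root-3 ≈ 1.73205.
Shorter side = 5.89 ÷ 1.73205 ≈ 3.4006 → 3.40 m.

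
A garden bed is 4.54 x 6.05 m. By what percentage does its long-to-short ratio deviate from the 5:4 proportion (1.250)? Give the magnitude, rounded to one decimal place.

6.6%

Ratio = 6.05 / 4.54 ≈ 1.3326.
Ideal 5:4 = 1.2500. |1.3326 − 1.2500| / 1.2500 ≈ 6.61% → 6.6%.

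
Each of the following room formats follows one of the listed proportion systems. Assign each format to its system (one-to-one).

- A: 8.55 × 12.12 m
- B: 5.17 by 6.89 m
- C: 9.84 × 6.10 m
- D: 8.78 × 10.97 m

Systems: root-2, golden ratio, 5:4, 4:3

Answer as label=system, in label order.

A=root-2, B=4:3, C=golden ratio, D=5:4

A = 12.12/8.55 ≈ 1.418 → root-2 (1.414)
B = 6.89/5.17 ≈ 1.333 → 4:3 (1.333)
C = 9.84/6.10 ≈ 1.613 → golden ratio (1.618)
D = 10.97/8.78 ≈ 1.249 → 5:4 (1.250)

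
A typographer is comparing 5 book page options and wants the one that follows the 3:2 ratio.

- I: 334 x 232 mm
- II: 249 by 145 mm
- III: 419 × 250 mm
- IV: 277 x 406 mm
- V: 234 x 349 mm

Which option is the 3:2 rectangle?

V

Target 3:2 ≈ 1.500.
I: 1.440 (Δ0.060)  II: 1.717 (Δ0.217)  III: 1.676 (Δ0.176)  IV: 1.466 (Δ0.034)  V: 1.491 (Δ0.009)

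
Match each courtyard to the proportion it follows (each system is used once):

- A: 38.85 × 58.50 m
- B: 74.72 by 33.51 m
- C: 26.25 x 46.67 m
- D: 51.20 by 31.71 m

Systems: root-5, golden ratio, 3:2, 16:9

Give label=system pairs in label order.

Ratios: A ≈ 1.506; B ≈ 2.230; C ≈ 1.778; D ≈ 1.615.
Targets: root-5 ≈ 2.236; golden ratio ≈ 1.618; 3:2 ≈ 1.500; 16:9 ≈ 1.778.

A=3:2, B=root-5, C=16:9, D=golden ratio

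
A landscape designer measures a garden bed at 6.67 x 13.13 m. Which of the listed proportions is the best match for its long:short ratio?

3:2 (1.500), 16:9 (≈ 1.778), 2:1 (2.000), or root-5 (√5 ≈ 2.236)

2:1

Ratio = 13.13 / 6.67 ≈ 1.969.
Distances: 3:2 1.500 (Δ 0.469); 16:9 1.778 (Δ 0.191); 2:1 2.000 (Δ 0.031); root-5 2.236 (Δ 0.267).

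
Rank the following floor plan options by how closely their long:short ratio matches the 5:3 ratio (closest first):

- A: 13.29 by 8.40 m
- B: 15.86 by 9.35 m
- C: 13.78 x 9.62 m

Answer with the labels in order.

Ratios: A = 13.29 / 8.40 ≈ 1.582; B = 15.86 / 9.35 ≈ 1.696; C = 13.78 / 9.62 ≈ 1.432.
|Δ from 1.667|: A 0.085; B 0.029; C 0.235.

B, A, C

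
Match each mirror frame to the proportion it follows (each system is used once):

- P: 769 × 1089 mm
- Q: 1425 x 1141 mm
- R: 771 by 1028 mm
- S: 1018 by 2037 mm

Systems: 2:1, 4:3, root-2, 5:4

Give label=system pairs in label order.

P=root-2, Q=5:4, R=4:3, S=2:1

Ratios: P ≈ 1.416; Q ≈ 1.249; R ≈ 1.333; S ≈ 2.001.
Targets: 2:1 ≈ 2.000; 4:3 ≈ 1.333; root-2 ≈ 1.414; 5:4 ≈ 1.250.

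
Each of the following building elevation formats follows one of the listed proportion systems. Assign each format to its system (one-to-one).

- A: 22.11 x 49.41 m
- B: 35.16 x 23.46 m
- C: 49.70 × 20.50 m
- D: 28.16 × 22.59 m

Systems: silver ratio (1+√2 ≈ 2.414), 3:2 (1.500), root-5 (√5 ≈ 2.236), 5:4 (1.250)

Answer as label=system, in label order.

A=root-5, B=3:2, C=silver ratio, D=5:4

A = 49.41/22.11 ≈ 2.235 → root-5 (2.236)
B = 35.16/23.46 ≈ 1.499 → 3:2 (1.500)
C = 49.70/20.50 ≈ 2.424 → silver ratio (2.414)
D = 28.16/22.59 ≈ 1.247 → 5:4 (1.250)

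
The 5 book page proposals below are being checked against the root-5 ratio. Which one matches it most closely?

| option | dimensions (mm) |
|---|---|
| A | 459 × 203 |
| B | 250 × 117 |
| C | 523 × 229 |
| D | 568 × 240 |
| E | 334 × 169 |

Target root-5 ≈ 2.236.
A: 2.261 (Δ0.025)  B: 2.137 (Δ0.099)  C: 2.284 (Δ0.048)  D: 2.367 (Δ0.131)  E: 1.976 (Δ0.260)

A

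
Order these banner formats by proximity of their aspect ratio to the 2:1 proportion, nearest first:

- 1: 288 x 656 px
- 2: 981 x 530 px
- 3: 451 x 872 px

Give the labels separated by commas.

Ratios: 1 = 656 / 288 ≈ 2.278; 2 = 981 / 530 ≈ 1.851; 3 = 872 / 451 ≈ 1.933.
|Δ from 2.000|: 1 0.278; 2 0.149; 3 0.067.

3, 2, 1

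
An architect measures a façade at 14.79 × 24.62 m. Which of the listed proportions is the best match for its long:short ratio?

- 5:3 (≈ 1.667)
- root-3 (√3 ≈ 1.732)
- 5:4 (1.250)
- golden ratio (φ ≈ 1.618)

5:3

Ratio = 24.62 / 14.79 ≈ 1.665.
Distances: 5:3 1.667 (Δ 0.002); root-3 1.732 (Δ 0.067); 5:4 1.250 (Δ 0.415); golden ratio 1.618 (Δ 0.047).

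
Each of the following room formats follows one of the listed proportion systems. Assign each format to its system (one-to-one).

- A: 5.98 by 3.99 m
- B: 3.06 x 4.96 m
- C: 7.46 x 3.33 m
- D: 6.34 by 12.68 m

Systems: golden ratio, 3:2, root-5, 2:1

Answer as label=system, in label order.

A=3:2, B=golden ratio, C=root-5, D=2:1

A = 5.98/3.99 ≈ 1.499 → 3:2 (1.500)
B = 4.96/3.06 ≈ 1.621 → golden ratio (1.618)
C = 7.46/3.33 ≈ 2.240 → root-5 (2.236)
D = 12.68/6.34 ≈ 2.000 → 2:1 (2.000)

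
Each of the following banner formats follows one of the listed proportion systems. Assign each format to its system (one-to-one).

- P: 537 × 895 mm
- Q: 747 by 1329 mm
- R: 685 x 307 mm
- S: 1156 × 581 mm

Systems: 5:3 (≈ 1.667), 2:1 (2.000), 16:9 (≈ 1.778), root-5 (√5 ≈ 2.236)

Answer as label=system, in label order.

P=5:3, Q=16:9, R=root-5, S=2:1

Ratios: P ≈ 1.667; Q ≈ 1.779; R ≈ 2.231; S ≈ 1.990.
Targets: 5:3 ≈ 1.667; 2:1 ≈ 2.000; 16:9 ≈ 1.778; root-5 ≈ 2.236.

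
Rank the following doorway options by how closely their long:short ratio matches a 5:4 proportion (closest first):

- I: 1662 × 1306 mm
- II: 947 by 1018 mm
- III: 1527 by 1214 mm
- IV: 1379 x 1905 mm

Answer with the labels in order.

I: 1662/1306 ≈ 1.273 → |1.273 − 1.250| = 0.023
II: 1018/947 ≈ 1.075 → |1.075 − 1.250| = 0.175
III: 1527/1214 ≈ 1.258 → |1.258 − 1.250| = 0.008
IV: 1905/1379 ≈ 1.381 → |1.381 − 1.250| = 0.131

III, I, IV, II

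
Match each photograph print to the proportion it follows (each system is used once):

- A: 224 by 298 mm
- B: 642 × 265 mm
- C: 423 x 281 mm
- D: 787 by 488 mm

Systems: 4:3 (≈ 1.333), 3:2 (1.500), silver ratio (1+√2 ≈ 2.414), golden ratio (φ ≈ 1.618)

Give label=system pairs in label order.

A = 298/224 ≈ 1.330 → 4:3 (1.333)
B = 642/265 ≈ 2.423 → silver ratio (2.414)
C = 423/281 ≈ 1.505 → 3:2 (1.500)
D = 787/488 ≈ 1.613 → golden ratio (1.618)

A=4:3, B=silver ratio, C=3:2, D=golden ratio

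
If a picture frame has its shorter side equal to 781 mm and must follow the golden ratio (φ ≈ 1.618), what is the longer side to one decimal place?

1263.7 mm

golden ratio ≈ 1.61803.
Longer side = 781 × 1.61803 ≈ 1263.681 → 1263.7 mm.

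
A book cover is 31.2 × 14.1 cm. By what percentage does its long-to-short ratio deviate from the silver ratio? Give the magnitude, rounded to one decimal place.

8.3%

Ratio = 31.2 / 14.1 ≈ 2.2128.
Ideal silver ratio ≈ 2.4142. |2.2128 − 2.4142| / 2.4142 ≈ 8.34% → 8.3%.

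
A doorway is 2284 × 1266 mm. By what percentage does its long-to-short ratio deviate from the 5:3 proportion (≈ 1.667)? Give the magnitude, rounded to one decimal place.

8.2%

Ratio = 2284 / 1266 ≈ 1.8041.
Ideal 5:3 ≈ 1.6667. |1.8041 − 1.6667| / 1.6667 ≈ 8.24% → 8.2%.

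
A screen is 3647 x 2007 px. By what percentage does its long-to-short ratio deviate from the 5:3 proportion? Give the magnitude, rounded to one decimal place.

Ratio = 3647 / 2007 ≈ 1.8171.
Ideal 5:3 ≈ 1.6667. |1.8171 − 1.6667| / 1.6667 ≈ 9.02% → 9.0%.

9.0%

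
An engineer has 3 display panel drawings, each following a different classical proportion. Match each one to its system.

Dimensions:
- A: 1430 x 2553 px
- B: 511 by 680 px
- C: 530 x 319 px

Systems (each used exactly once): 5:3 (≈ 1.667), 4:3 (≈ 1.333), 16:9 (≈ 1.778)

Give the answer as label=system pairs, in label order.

Ratios: A ≈ 1.785; B ≈ 1.331; C ≈ 1.661.
Targets: 5:3 ≈ 1.667; 4:3 ≈ 1.333; 16:9 ≈ 1.778.

A=16:9, B=4:3, C=5:3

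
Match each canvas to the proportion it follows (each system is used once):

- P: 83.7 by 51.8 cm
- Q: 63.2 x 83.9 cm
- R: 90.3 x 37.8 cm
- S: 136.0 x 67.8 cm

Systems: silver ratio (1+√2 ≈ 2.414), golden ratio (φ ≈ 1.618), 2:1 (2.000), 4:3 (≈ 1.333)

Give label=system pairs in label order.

P=golden ratio, Q=4:3, R=silver ratio, S=2:1

P = 83.7/51.8 ≈ 1.616 → golden ratio (1.618)
Q = 83.9/63.2 ≈ 1.328 → 4:3 (1.333)
R = 90.3/37.8 ≈ 2.389 → silver ratio (2.414)
S = 136.0/67.8 ≈ 2.006 → 2:1 (2.000)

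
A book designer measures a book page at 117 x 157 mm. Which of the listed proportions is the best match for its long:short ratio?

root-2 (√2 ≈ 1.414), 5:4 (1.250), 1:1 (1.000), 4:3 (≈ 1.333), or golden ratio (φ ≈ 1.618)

4:3

157/117 ≈ 1.342. Nearest candidates are 4:3 (1.333, off by 0.009) and root-2 (1.414, off by 0.072).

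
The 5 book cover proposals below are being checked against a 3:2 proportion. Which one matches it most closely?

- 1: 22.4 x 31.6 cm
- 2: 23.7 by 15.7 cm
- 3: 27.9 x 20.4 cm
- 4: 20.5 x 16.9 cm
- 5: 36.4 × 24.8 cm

Target 3:2 ≈ 1.500.
1: 1.411 (Δ0.089)  2: 1.510 (Δ0.010)  3: 1.368 (Δ0.132)  4: 1.213 (Δ0.287)  5: 1.468 (Δ0.032)

2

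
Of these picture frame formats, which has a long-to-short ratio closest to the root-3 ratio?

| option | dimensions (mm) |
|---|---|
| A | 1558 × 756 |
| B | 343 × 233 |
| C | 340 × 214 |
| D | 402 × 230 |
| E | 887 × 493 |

Ratios (long/short): A ≈ 2.061; B ≈ 1.472; C ≈ 1.589; D ≈ 1.748; E ≈ 1.799.
root-3 ≈ 1.732; option D is nearest (Δ 0.016).

D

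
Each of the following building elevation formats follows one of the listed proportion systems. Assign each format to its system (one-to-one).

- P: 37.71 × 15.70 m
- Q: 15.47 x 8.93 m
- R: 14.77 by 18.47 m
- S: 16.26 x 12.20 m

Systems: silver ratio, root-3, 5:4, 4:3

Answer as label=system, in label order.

P = 37.71/15.70 ≈ 2.402 → silver ratio (2.414)
Q = 15.47/8.93 ≈ 1.732 → root-3 (1.732)
R = 18.47/14.77 ≈ 1.251 → 5:4 (1.250)
S = 16.26/12.20 ≈ 1.333 → 4:3 (1.333)

P=silver ratio, Q=root-3, R=5:4, S=4:3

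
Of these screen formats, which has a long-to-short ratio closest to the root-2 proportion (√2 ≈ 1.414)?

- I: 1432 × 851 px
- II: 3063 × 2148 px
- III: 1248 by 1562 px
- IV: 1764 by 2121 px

Ratios (long/short): I ≈ 1.683; II ≈ 1.426; III ≈ 1.252; IV ≈ 1.202.
root-2 ≈ 1.414; option II is nearest (Δ 0.012).

II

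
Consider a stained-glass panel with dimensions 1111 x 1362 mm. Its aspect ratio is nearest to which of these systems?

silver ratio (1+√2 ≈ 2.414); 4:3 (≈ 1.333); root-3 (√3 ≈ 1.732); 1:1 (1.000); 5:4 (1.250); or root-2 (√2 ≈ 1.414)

1362/1111 ≈ 1.226. Nearest candidates are 5:4 (1.250, off by 0.024) and 4:3 (1.333, off by 0.107).

5:4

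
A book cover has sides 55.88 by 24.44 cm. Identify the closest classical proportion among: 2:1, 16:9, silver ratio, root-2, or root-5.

root-5

Ratio = 55.88 / 24.44 ≈ 2.286.
Distances: 2:1 2.000 (Δ 0.286); 16:9 1.778 (Δ 0.508); silver ratio 2.414 (Δ 0.128); root-2 1.414 (Δ 0.872); root-5 2.236 (Δ 0.050).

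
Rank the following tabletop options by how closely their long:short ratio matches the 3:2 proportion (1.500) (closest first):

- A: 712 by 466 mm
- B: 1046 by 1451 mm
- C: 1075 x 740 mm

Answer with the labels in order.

Ratios: A = 712 / 466 ≈ 1.528; B = 1451 / 1046 ≈ 1.387; C = 1075 / 740 ≈ 1.453.
|Δ from 1.500|: A 0.028; B 0.113; C 0.047.

A, C, B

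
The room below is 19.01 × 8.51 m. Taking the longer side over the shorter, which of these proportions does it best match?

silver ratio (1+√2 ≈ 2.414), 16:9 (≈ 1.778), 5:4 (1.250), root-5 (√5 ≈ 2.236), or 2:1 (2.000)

root-5

19.01/8.51 ≈ 2.234. Nearest candidates are root-5 (2.236, off by 0.002) and silver ratio (2.414, off by 0.180).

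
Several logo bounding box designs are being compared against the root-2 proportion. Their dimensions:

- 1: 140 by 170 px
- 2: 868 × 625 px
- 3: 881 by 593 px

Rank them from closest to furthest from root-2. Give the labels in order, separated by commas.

2, 3, 1

Ratios: 1 = 170 / 140 ≈ 1.214; 2 = 868 / 625 ≈ 1.389; 3 = 881 / 593 ≈ 1.486.
|Δ from 1.414|: 1 0.200; 2 0.025; 3 0.072.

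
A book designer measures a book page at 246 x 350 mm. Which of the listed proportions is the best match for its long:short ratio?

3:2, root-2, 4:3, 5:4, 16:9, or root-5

root-2

350/246 ≈ 1.423. Nearest candidates are root-2 (1.414, off by 0.009) and 3:2 (1.500, off by 0.077).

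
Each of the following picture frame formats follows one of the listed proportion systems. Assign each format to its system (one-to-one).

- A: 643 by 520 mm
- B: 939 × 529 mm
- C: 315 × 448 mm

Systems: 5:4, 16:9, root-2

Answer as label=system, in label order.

A=5:4, B=16:9, C=root-2

A = 643/520 ≈ 1.237 → 5:4 (1.250)
B = 939/529 ≈ 1.775 → 16:9 (1.778)
C = 448/315 ≈ 1.422 → root-2 (1.414)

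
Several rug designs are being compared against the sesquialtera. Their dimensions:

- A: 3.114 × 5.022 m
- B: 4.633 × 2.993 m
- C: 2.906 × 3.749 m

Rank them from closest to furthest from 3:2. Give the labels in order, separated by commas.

B, A, C

A: 5.022/3.114 ≈ 1.613 → |1.613 − 1.500| = 0.113
B: 4.633/2.993 ≈ 1.548 → |1.548 − 1.500| = 0.048
C: 3.749/2.906 ≈ 1.290 → |1.290 − 1.500| = 0.210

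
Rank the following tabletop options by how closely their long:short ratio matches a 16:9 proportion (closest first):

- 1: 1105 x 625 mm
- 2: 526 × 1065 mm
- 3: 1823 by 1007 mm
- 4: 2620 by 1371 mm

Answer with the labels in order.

1, 3, 4, 2

1: 1105/625 ≈ 1.768 → |1.768 − 1.778| = 0.010
2: 1065/526 ≈ 2.025 → |2.025 − 1.778| = 0.247
3: 1823/1007 ≈ 1.810 → |1.810 − 1.778| = 0.032
4: 2620/1371 ≈ 1.911 → |1.911 − 1.778| = 0.133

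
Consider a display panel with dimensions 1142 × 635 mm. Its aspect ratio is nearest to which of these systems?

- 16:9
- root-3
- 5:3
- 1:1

1142/635 ≈ 1.798. Nearest candidates are 16:9 (1.778, off by 0.020) and root-3 (1.732, off by 0.066).

16:9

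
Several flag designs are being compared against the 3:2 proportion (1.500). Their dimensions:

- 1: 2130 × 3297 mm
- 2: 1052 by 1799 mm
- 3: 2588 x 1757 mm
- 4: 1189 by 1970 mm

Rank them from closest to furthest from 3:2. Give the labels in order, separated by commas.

3, 1, 4, 2

1: 3297/2130 ≈ 1.548 → |1.548 − 1.500| = 0.048
2: 1799/1052 ≈ 1.710 → |1.710 − 1.500| = 0.210
3: 2588/1757 ≈ 1.473 → |1.473 − 1.500| = 0.027
4: 1970/1189 ≈ 1.657 → |1.657 − 1.500| = 0.157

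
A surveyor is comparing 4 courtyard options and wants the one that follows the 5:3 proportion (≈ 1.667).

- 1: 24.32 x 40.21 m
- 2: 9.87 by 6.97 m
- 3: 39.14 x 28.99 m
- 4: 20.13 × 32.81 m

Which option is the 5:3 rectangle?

1

Target 5:3 ≈ 1.667.
1: 1.653 (Δ0.014)  2: 1.416 (Δ0.251)  3: 1.350 (Δ0.317)  4: 1.630 (Δ0.037)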